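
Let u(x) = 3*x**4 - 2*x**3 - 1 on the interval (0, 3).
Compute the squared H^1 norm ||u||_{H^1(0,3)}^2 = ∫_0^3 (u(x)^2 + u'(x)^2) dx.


||u||_{H^1}^2 = 561777/14

The H^1 norm (squared) on an interval (0, L) is
  ||u||_{H^1}^2 = ∫_0^L u(x)^2 dx + ∫_0^L u'(x)^2 dx.
Compute u'(x) = 12*x**3 - 6*x**2.
Then u(x)^2 = 9*x**8 - 12*x**7 + 4*x**6 - 6*x**4 + 4*x**3 + 1 and u'(x)^2 = 144*x**6 - 144*x**5 + 36*x**4.
Integrate each monomial from 0 to 3 using ∫_0^3 c·x^n dx = c·3^(n+1)/(n+1):
  ∫_0^3 u(x)^2 dx = ∫_0^3 (9*x^8 - 12*x^7 + 4*x^6 - 6*x^4 + 4*x^3 + 1) dx. Term by term:
    ∫_0^3 9*x^8 dx = 19683;  ∫_0^3 -12*x^7 dx = -19683/2;  ∫_0^3 4*x^6 dx = 8748/7;
    ∫_0^3 -6*x^4 dx = -1458/5;  ∫_0^3 4*x^3 dx = 81;  ∫_0^3 1 dx = 3.
  Sum: 19683 − 19683/2 + 8748/7 − 1458/5 + 81 + 3 = 761853/70.
  ∫_0^3 u'(x)^2 dx = ∫_0^3 (144*x^6 - 144*x^5 + 36*x^4) dx. Term by term:
    ∫_0^3 144*x^6 dx = 314928/7;  ∫_0^3 -144*x^5 dx = -17496;  ∫_0^3 36*x^4 dx = 8748/5.
  Sum: 314928/7 − 17496 + 8748/5 = 1023516/35.
Adding: ||u||_{H^1}^2 = 761853/70 + 1023516/35 = 561777/14.


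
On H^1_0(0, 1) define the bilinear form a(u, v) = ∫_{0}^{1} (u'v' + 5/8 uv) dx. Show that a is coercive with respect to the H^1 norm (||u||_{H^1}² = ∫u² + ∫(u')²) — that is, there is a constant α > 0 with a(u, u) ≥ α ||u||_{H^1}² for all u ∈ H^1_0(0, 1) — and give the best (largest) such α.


α = (5/8 + π^2)/(1 + π^2)

Coercivity of a(·,·) on H^1_0(0, 1) means a(u, u) ≥ α ||u||_{H^1}² for every u ∈ H^1_0.
The interval has length L = 1, and Poincaré/coercivity depend only on L. Here a(u, u) = ∫(u')² + (5/8)·∫u².
Here 0 < c = 5/8 < 1. The condition a(u,u) ≥ α||u||_{H^1}² reads (1−α)∫(u')² ≥ (α−c)∫u². Any admissible α is ≤ 1 (rapidly oscillating u have ∫u²/∫(u')² → 0), and α = 1 would force 0 ≥ (1−c)∫u², impossible since c < 1; so 1−α > 0. By the sharp Poincaré inequality on H^1_0 of an interval of length L, ∫(u')² ≥ (π/L)²∫u² with equality for the first sine mode sin(π(x−x₀)/L) (x₀ the left endpoint), so the inequality holds for all u iff (1−α)(π/L)² ≥ α − c, i.e. α ≤ ((π/L)² + c)/((π/L)² + 1) = (1 + c(L/π)²)/(1 + (L/π)²). With (π/L)² = π^2 and c = 5/8, the largest admissible constant is α = ((π/L)² + c)/((π/L)² + 1).
Simplifying, α = (5/8 + π^2)/(1 + π^2).


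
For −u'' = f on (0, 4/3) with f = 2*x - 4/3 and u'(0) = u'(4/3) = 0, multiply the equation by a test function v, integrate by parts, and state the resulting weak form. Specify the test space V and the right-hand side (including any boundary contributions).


V = H^1(0, 4/3) (no boundary constraint on v; u is determined up to an additive constant); weak form: ∫_0^4/3 u'v' dx = ∫_0^4/3 (2*x - 4/3) v dx for all v ∈ V.

Multiply both sides by a test function v and integrate from 0 to 4/3:
  ∫_0^4/3 −u''(x) v(x) dx = ∫_0^4/3 f(x) v(x) dx.
Integrate the LHS by parts once:
  ∫_0^4/3 −u'' v dx = −[u'(x) v(x)]_0^4/3 + ∫_0^4/3 u'(x) v'(x) dx.
Thus ∫_0^4/3 u'(x) v'(x) dx = ∫_0^4/3 f(x) v(x) dx + [u'(x) v(x)]_0^4/3.
Choose V so that boundary terms are either known or forced to vanish.
u has homogeneous Neumann: u'(0) = u'(4/3) = 0. So [u' v]_0^4/3 = 0·v(4/3) − 0·v(0) = 0 for any v; take V = H^1(0, 4/3).
Weak formulation: find u (satisfying any essential BC) such that ∫_0^4/3 u'(x) v'(x) dx = ∫_0^4/3 f v dx for all v ∈ V (homogeneous Neumann, so boundary terms vanish).
Substituting f(x) = 2*x - 4/3, the right-hand side is ∫_0^4/3 (2*x - 4/3) v dx.
Compatibility check (pure Neumann): taking v ≡ 1 ∈ V gives 0 = ∫_0^4/3 f dx + (0) − (0), i.e. ∫_0^4/3 f dx must equal u'(0) − u'(4/3) = 0. Indeed ∫_0^4/3 (2*x - 4/3) dx = 0, so the data are compatible. The solution is then unique only up to an additive constant (fix it e.g. by requiring ∫_0^4/3 u dx = 0).


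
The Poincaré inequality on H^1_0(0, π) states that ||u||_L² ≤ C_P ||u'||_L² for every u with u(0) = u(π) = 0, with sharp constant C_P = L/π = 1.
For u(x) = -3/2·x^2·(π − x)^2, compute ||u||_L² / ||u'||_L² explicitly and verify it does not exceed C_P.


||u||_L² / ||u'||_L² = sqrt(3)*π/6 < C_P = 1.

u(x) = -3/2·x^2·(π − x)^2, so u'(x) = 3*x*(x*(π - x) - (x - π)^2).
u(x) = -3/2·x^2·(π − x)^2 vanishes at x = 0 and x = π, so u ∈ H^1_0(0, π). Differentiate via the product rule and integrate the resulting polynomials term by term.
  ∫_0^π u² dx = ∫_0^π (9*x^8/4 - 9*π*x^7 + 27*π^2*x^6/2 - 9*π^3*x^5 + 9*π^4*x^4/4) dx. Term by term:
    ∫_0^π 9*x^8/4 dx = π^9/4;  ∫_0^π -9*π*x^7 dx = -9*π^9/8;  ∫_0^π 27*π^2*x^6/2 dx = 27*π^9/14;
    ∫_0^π -9*π^3*x^5 dx = -3*π^9/2;  ∫_0^π 9*π^4*x^4/4 dx = 9*π^9/20.
  Sum: π^9/4 − 9*π^9/8 + 27*π^9/14 − 3*π^9/2 + 9*π^9/20 = π^9/280.
  ∫_0^π (u')² dx = ∫_0^π (36*x^6 - 108*π*x^5 + 117*π^2*x^4 - 54*π^3*x^3 + 9*π^4*x^2) dx. Term by term:
    ∫_0^π 36*x^6 dx = 36*π^7/7;  ∫_0^π -108*π*x^5 dx = -18*π^7;  ∫_0^π 117*π^2*x^4 dx = 117*π^7/5;
    ∫_0^π -54*π^3*x^3 dx = -27*π^7/2;  ∫_0^π 9*π^4*x^2 dx = 3*π^7.
  Sum: 36*π^7/7 − 18*π^7 + 117*π^7/5 − 27*π^7/2 + 3*π^7 = 3*π^7/70.
∫_0^π u² dx = π^9/280, so ||u||_L² = sqrt(70)*π^(9/2)/140.
∫_0^π (u')² dx = 3*π^7/70, so ||u'||_L² = sqrt(210)*π^(7/2)/70.
Ratio ||u||_L² / ||u'||_L² = sqrt(3)*π/6.
Sharp Poincaré constant on H^1_0(0, π) is C_P = L/π = 1, achieved by sin(x).
A polynomial bump cannot attain the sharp Poincaré constant (only the first sine eigenfunction does), so the ratio is strictly less than C_P, consistent with ||u||_L² ≤ C_P ||u'||_L².


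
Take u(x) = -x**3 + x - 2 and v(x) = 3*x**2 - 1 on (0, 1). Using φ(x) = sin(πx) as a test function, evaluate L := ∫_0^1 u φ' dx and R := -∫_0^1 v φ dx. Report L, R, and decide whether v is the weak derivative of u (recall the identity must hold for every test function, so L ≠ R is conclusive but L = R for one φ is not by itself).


LHS = (-12 + π^2)/π^3, RHS = (12 - π^2)/π^3. No, v is not the weak derivative of u.

u(x) = -x**3 + x - 2, classical derivative u'(x) = 1 - 3*x**2.
φ(x) = sin(πx), so φ'(x) = π*cos(π*x).
Note φ(0) = φ(1) = 0, so the boundary term u·φ vanishes.
LHS = ∫_0^1 u(x) φ'(x) dx = ∫_0^1 (-π*x^3*cos(π*x) + π*x*cos(π*x) - 2*π*cos(π*x)) dx. Term by term:
  ∫_0^1 -2*π*cos(π*x) dx = 0;  ∫_0^1 π*x*cos(π*x) dx = -2/π;  ∫_0^1 -π*x^3*cos(π*x) dx = -12/π^3 + 3/π.
Sum: 0 − 2/π + -12/π^3 + 3/π = (-12 + π^2)/π^3.
So LHS = (-12 + π^2)/π^3.
∫_0^1 v(x) φ(x) dx = ∫_0^1 (3*x^2*sin(π*x) - sin(π*x)) dx. Term by term:
  ∫_0^1 -sin(π*x) dx = -2/π;  ∫_0^1 3*x^2*sin(π*x) dx = -12/π^3 + 3/π.
Sum: -2/π + -12/π^3 + 3/π = (-12 + π^2)/π^3.
So RHS = -∫_0^1 v(x) φ(x) dx = (12 - π^2)/π^3.
LHS − RHS = -24/π^3 + 2/π ≠ 0, so the identity fails.
(For a valid weak derivative the identity must hold for EVERY test function, in particular this one. The failure shows v is NOT the weak derivative of u.)
Correct weak derivative would be u'(x) = 1 - 3*x**2.


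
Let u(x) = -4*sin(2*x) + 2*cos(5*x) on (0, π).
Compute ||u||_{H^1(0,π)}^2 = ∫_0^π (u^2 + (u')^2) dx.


||u||_{H^1(0,π)}^2 = 1664/21 + 92*π

u'(x) = -10*sin(5*x) - 8*cos(2*x).
Expand u² and (u')² and integrate term by term on (0, π), using: for integers n ≥ 1, ∫_0^π sin²(nx) dx = ∫_0^π cos²(nx) dx = π/2; for n ≠ n', ∫_0^π sin(nx)sin(n'x) dx = ∫_0^π cos(nx)cos(n'x) dx = 0; and by product-to-sum, ∫_0^π sin(nx)cos(n'x) dx = ½∫_0^π [sin((n+n')x) + sin((n−n')x)] dx, which is 0 when n+n' is even and 2n/(n²−n'²) when n+n' is odd (it need not vanish on (0, π)).
  u² squared terms: (-4)²·∫sin(2x)² dx = 16·π/2 = 8*π;  (2)²·∫cos(5x)² dx = 4·π/2 = 2*π.
  u² cross terms: 2·(-4)·(2)·∫sin(2x)·cos(5x) dx = -16·(-4/21) = 64/21.
  So ∫_0^π u² dx = 8*π + 2*π + 64/21 = 64/21 + 10*π.
  (u')² squared terms: (-10)²·∫sin(5x)² dx = 100·π/2 = 50*π;  (-8)²·∫cos(2x)² dx = 64·π/2 = 32*π.
  (u')² cross terms: 2·(-10)·(-8)·∫sin(5x)·cos(2x) dx = 160·(10/21) = 1600/21.
  So ∫_0^π (u')² dx = 50*π + 32*π + 1600/21 = 1600/21 + 82*π.
||u||_{H^1}^2 = (64/21 + 10*π) + (1600/21 + 82*π) = 1664/21 + 92*π.


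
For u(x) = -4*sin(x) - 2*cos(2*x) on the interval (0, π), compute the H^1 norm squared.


||u||_{H^1(0,π)}^2 = -160/3 + 26*π

u'(x) = 4*sin(2*x) - 4*cos(x).
Expand u² and (u')² and integrate term by term on (0, π), using: for integers n ≥ 1, ∫_0^π sin²(nx) dx = ∫_0^π cos²(nx) dx = π/2; for n ≠ n', ∫_0^π sin(nx)sin(n'x) dx = ∫_0^π cos(nx)cos(n'x) dx = 0; and by product-to-sum, ∫_0^π sin(nx)cos(n'x) dx = ½∫_0^π [sin((n+n')x) + sin((n−n')x)] dx, which is 0 when n+n' is even and 2n/(n²−n'²) when n+n' is odd (it need not vanish on (0, π)).
  u² squared terms: (-4)²·∫sin(x)² dx = 16·π/2 = 8*π;  (-2)²·∫cos(2x)² dx = 4·π/2 = 2*π.
  u² cross terms: 2·(-4)·(-2)·∫sin(x)·cos(2x) dx = 16·(-2/3) = -32/3.
  So ∫_0^π u² dx = 8*π + 2*π − 32/3 = -32/3 + 10*π.
  (u')² squared terms: (-4)²·∫cos(x)² dx = 16·π/2 = 8*π;  (4)²·∫sin(2x)² dx = 16·π/2 = 8*π.
  (u')² cross terms: 2·(-4)·(4)·∫cos(x)·sin(2x) dx = -32·(4/3) = -128/3.
  So ∫_0^π (u')² dx = 8*π + 8*π − 128/3 = -128/3 + 16*π.
||u||_{H^1}^2 = (-32/3 + 10*π) + (-128/3 + 16*π) = -160/3 + 26*π.


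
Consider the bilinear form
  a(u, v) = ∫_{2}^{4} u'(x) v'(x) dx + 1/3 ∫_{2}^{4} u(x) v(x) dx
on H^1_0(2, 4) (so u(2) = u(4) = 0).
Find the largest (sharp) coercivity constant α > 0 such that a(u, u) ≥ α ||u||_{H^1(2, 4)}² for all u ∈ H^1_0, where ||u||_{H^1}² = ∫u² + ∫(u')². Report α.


α = (4/3 + π^2)/(4 + π^2)

Coercivity of a(·,·) on H^1_0(2, 4) means a(u, u) ≥ α ||u||_{H^1}² for every u ∈ H^1_0.
The interval has length L = 2, and Poincaré/coercivity depend only on L. Here a(u, u) = ∫(u')² + (1/3)·∫u².
Here 0 < c = 1/3 < 1. The condition a(u,u) ≥ α||u||_{H^1}² reads (1−α)∫(u')² ≥ (α−c)∫u². Any admissible α is ≤ 1 (rapidly oscillating u have ∫u²/∫(u')² → 0), and α = 1 would force 0 ≥ (1−c)∫u², impossible since c < 1; so 1−α > 0. By the sharp Poincaré inequality on H^1_0 of an interval of length L, ∫(u')² ≥ (π/L)²∫u² with equality for the first sine mode sin(π(x−x₀)/L) (x₀ the left endpoint), so the inequality holds for all u iff (1−α)(π/L)² ≥ α − c, i.e. α ≤ ((π/L)² + c)/((π/L)² + 1) = (1 + c(L/π)²)/(1 + (L/π)²). With (π/L)² = π^2/4 and c = 1/3, the largest admissible constant is α = ((π/L)² + c)/((π/L)² + 1).
Simplifying, α = (4/3 + π^2)/(4 + π^2).


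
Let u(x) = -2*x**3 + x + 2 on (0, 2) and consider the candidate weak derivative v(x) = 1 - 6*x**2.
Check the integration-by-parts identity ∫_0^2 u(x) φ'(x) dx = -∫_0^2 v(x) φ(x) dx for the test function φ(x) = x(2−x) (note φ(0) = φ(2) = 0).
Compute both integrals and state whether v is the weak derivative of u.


LHS = 124/15, RHS = 124/15. Yes, v = u' weakly.

u(x) = -2*x**3 + x + 2, classical derivative u'(x) = 1 - 6*x**2.
φ(x) = x(2−x), so φ'(x) = 2 - 2*x.
Note φ(0) = φ(2) = 0, so the boundary term u·φ vanishes.
LHS = ∫_0^2 u(x) φ'(x) dx = ∫_0^2 (4*x^4 - 4*x^3 - 2*x^2 - 2*x + 4) dx. Term by term:
  ∫_0^2 4*x^4 dx = 128/5;  ∫_0^2 -4*x^3 dx = -16;  ∫_0^2 -2*x^2 dx = -16/3;
  ∫_0^2 -2*x dx = -4;  ∫_0^2 4 dx = 8.
Sum: 128/5 − 16 − 16/3 − 4 + 8 = 124/15.
So LHS = 124/15.
∫_0^2 v(x) φ(x) dx = ∫_0^2 (6*x^4 - 12*x^3 - x^2 + 2*x) dx. Term by term:
  ∫_0^2 6*x^4 dx = 192/5;  ∫_0^2 -12*x^3 dx = -48;  ∫_0^2 -x^2 dx = -8/3;
  ∫_0^2 2*x dx = 4.
Sum: 192/5 − 48 − 8/3 + 4 = -124/15.
So RHS = -∫_0^2 v(x) φ(x) dx = 124/15.
LHS = RHS, so the identity holds for this test φ.
Moreover u is smooth here and v(x) = u'(x) = 1 - 6*x**2 pointwise, so the identity holds for every test function. Hence v is the weak derivative of u.


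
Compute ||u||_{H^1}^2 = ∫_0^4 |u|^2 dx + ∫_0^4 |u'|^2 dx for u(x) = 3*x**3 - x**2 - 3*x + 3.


||u||_{H^1}^2 = 2974616/105

The H^1 norm (squared) on an interval (0, L) is
  ||u||_{H^1}^2 = ∫_0^L u(x)^2 dx + ∫_0^L u'(x)^2 dx.
Compute u'(x) = 9*x**2 - 2*x - 3.
Then u(x)^2 = 9*x**6 - 6*x**5 - 17*x**4 + 24*x**3 + 3*x**2 - 18*x + 9 and u'(x)^2 = 81*x**4 - 36*x**3 - 50*x**2 + 12*x + 9.
Integrate each monomial from 0 to 4 using ∫_0^4 c·x^n dx = c·4^(n+1)/(n+1):
  ∫_0^4 u(x)^2 dx = ∫_0^4 (9*x^6 - 6*x^5 - 17*x^4 + 24*x^3 + 3*x^2 - 18*x + 9) dx. Term by term:
    ∫_0^4 9*x^6 dx = 147456/7;  ∫_0^4 -6*x^5 dx = -4096;  ∫_0^4 -17*x^4 dx = -17408/5;
    ∫_0^4 24*x^3 dx = 1536;  ∫_0^4 3*x^2 dx = 64;  ∫_0^4 -18*x dx = -144;
    ∫_0^4 9 dx = 36.
  Sum: 147456/7 − 4096 − 17408/5 + 1536 + 64 − 144 + 36 = 524284/35.
  ∫_0^4 u'(x)^2 dx = ∫_0^4 (81*x^4 - 36*x^3 - 50*x^2 + 12*x + 9) dx. Term by term:
    ∫_0^4 81*x^4 dx = 82944/5;  ∫_0^4 -36*x^3 dx = -2304;  ∫_0^4 -50*x^2 dx = -3200/3;
    ∫_0^4 12*x dx = 96;  ∫_0^4 9 dx = 36.
  Sum: 82944/5 − 2304 − 3200/3 + 96 + 36 = 200252/15.
Adding: ||u||_{H^1}^2 = 524284/35 + 200252/15 = 2974616/105.


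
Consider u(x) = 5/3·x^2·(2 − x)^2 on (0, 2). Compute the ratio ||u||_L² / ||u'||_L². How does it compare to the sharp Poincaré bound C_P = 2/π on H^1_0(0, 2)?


||u||_L² / ||u'||_L² = sqrt(3)/3 < C_P = 2/π.

u(x) = 5/3·x^2·(2 − x)^2, so u'(x) = 20*x*(x - 2)*(x - 1)/3.
u(x) = 5/3·x^2·(2 − x)^2 vanishes at x = 0 and x = 2, so u ∈ H^1_0(0, 2). Differentiate via the product rule and integrate the resulting polynomials term by term.
  ∫_0^2 u² dx = ∫_0^2 (25*x^8/9 - 200*x^7/9 + 200*x^6/3 - 800*x^5/9 + 400*x^4/9) dx. Term by term:
    ∫_0^2 25*x^8/9 dx = 12800/81;  ∫_0^2 -200*x^7/9 dx = -6400/9;  ∫_0^2 200*x^6/3 dx = 25600/21;
    ∫_0^2 -800*x^5/9 dx = -25600/27;  ∫_0^2 400*x^4/9 dx = 2560/9.
  Sum: 12800/81 − 6400/9 + 25600/21 − 25600/27 + 2560/9 = 1280/567.
  ∫_0^2 (u')² dx = ∫_0^2 (400*x^6/9 - 800*x^5/3 + 5200*x^4/9 - 1600*x^3/3 + 1600*x^2/9) dx. Term by term:
    ∫_0^2 400*x^6/9 dx = 51200/63;  ∫_0^2 -800*x^5/3 dx = -25600/9;  ∫_0^2 5200*x^4/9 dx = 33280/9;
    ∫_0^2 -1600*x^3/3 dx = -6400/3;  ∫_0^2 1600*x^2/9 dx = 12800/27.
  Sum: 51200/63 − 25600/9 + 33280/9 − 6400/3 + 12800/27 = 1280/189.
∫_0^2 u² dx = 1280/567, so ||u||_L² = 16*sqrt(35)/63.
∫_0^2 (u')² dx = 1280/189, so ||u'||_L² = 16*sqrt(105)/63.
Ratio ||u||_L² / ||u'||_L² = sqrt(3)/3.
Sharp Poincaré constant on H^1_0(0, 2) is C_P = L/π = 2/π, achieved by sin(π/2·x).
A polynomial bump cannot attain the sharp Poincaré constant (only the first sine eigenfunction does), so the ratio is strictly less than C_P, consistent with ||u||_L² ≤ C_P ||u'||_L².


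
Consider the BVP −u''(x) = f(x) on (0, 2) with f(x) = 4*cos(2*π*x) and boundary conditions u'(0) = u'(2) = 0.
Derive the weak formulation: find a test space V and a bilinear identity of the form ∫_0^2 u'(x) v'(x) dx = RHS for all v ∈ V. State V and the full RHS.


V = H^1(0, 2) (no boundary constraint on v; u is determined up to an additive constant); weak form: ∫_0^2 u'v' dx = ∫_0^2 (4*cos(2*π*x)) v dx for all v ∈ V.

Multiply both sides by a test function v and integrate from 0 to 2:
  ∫_0^2 −u''(x) v(x) dx = ∫_0^2 f(x) v(x) dx.
Integrate the LHS by parts once:
  ∫_0^2 −u'' v dx = −[u'(x) v(x)]_0^2 + ∫_0^2 u'(x) v'(x) dx.
Thus ∫_0^2 u'(x) v'(x) dx = ∫_0^2 f(x) v(x) dx + [u'(x) v(x)]_0^2.
Choose V so that boundary terms are either known or forced to vanish.
u has homogeneous Neumann: u'(0) = u'(2) = 0. So [u' v]_0^2 = 0·v(2) − 0·v(0) = 0 for any v; take V = H^1(0, 2).
Weak formulation: find u (satisfying any essential BC) such that ∫_0^2 u'(x) v'(x) dx = ∫_0^2 f v dx for all v ∈ V (homogeneous Neumann, so boundary terms vanish).
Substituting f(x) = 4*cos(2*π*x), the right-hand side is ∫_0^2 (4*cos(2*π*x)) v dx.
Compatibility check (pure Neumann): taking v ≡ 1 ∈ V gives 0 = ∫_0^2 f dx + (0) − (0), i.e. ∫_0^2 f dx must equal u'(0) − u'(2) = 0. Indeed ∫_0^2 (4*cos(2*π*x)) dx = 0, so the data are compatible. The solution is then unique only up to an additive constant (fix it e.g. by requiring ∫_0^2 u dx = 0).


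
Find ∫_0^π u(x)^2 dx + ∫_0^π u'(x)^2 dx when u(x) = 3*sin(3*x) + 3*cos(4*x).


||u||_{H^1(0,π)}^2 = -1836/7 + 243*π/2

u'(x) = -12*sin(4*x) + 9*cos(3*x).
Expand u² and (u')² and integrate term by term on (0, π), using: for integers n ≥ 1, ∫_0^π sin²(nx) dx = ∫_0^π cos²(nx) dx = π/2; for n ≠ n', ∫_0^π sin(nx)sin(n'x) dx = ∫_0^π cos(nx)cos(n'x) dx = 0; and by product-to-sum, ∫_0^π sin(nx)cos(n'x) dx = ½∫_0^π [sin((n+n')x) + sin((n−n')x)] dx, which is 0 when n+n' is even and 2n/(n²−n'²) when n+n' is odd (it need not vanish on (0, π)).
  u² squared terms: (3)²·∫cos(4x)² dx = 9·π/2 = 9*π/2;  (3)²·∫sin(3x)² dx = 9·π/2 = 9*π/2.
  u² cross terms: 2·(3)·(3)·∫cos(4x)·sin(3x) dx = 18·(-6/7) = -108/7.
  So ∫_0^π u² dx = 9*π/2 + 9*π/2 − 108/7 = -108/7 + 9*π.
  (u')² squared terms: (-12)²·∫sin(4x)² dx = 144·π/2 = 72*π;  (9)²·∫cos(3x)² dx = 81·π/2 = 81*π/2.
  (u')² cross terms: 2·(-12)·(9)·∫sin(4x)·cos(3x) dx = -216·(8/7) = -1728/7.
  So ∫_0^π (u')² dx = 72*π + 81*π/2 − 1728/7 = -1728/7 + 225*π/2.
||u||_{H^1}^2 = (-108/7 + 9*π) + (-1728/7 + 225*π/2) = -1836/7 + 243*π/2.


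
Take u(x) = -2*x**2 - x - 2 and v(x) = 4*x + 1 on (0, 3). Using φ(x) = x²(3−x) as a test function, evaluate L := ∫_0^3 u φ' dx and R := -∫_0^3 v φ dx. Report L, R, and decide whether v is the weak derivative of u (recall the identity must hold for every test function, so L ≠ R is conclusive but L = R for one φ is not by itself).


LHS = 1107/20, RHS = -1107/20. No, v is not the weak derivative of u.

u(x) = -2*x**2 - x - 2, classical derivative u'(x) = -4*x - 1.
φ(x) = x²(3−x), so φ'(x) = 3*x*(2 - x).
Note φ(0) = φ(3) = 0, so the boundary term u·φ vanishes.
LHS = ∫_0^3 u(x) φ'(x) dx = ∫_0^3 (6*x^4 - 9*x^3 - 12*x) dx. Term by term:
  ∫_0^3 6*x^4 dx = 1458/5;  ∫_0^3 -9*x^3 dx = -729/4;  ∫_0^3 -12*x dx = -54.
Sum: 1458/5 − 729/4 − 54 = 1107/20.
So LHS = 1107/20.
∫_0^3 v(x) φ(x) dx = ∫_0^3 (-4*x^4 + 11*x^3 + 3*x^2) dx. Term by term:
  ∫_0^3 -4*x^4 dx = -972/5;  ∫_0^3 11*x^3 dx = 891/4;  ∫_0^3 3*x^2 dx = 27.
Sum: -972/5 + 891/4 + 27 = 1107/20.
So RHS = -∫_0^3 v(x) φ(x) dx = -1107/20.
LHS − RHS = 1107/10 ≠ 0, so the identity fails.
(For a valid weak derivative the identity must hold for EVERY test function, in particular this one. The failure shows v is NOT the weak derivative of u.)
Correct weak derivative would be u'(x) = -4*x - 1.


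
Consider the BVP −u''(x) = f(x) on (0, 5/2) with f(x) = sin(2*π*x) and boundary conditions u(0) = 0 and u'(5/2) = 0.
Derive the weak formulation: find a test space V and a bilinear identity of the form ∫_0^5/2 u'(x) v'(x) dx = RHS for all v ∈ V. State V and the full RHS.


V = {v ∈ H^1(0, 5/2) : v(0) = 0} (test functions vanish at x = 0 where u is specified); weak form: ∫_0^5/2 u'v' dx = ∫_0^5/2 (sin(2*π*x)) v dx for all v ∈ V.

Multiply both sides by a test function v and integrate from 0 to 5/2:
  ∫_0^5/2 −u''(x) v(x) dx = ∫_0^5/2 f(x) v(x) dx.
Integrate the LHS by parts once:
  ∫_0^5/2 −u'' v dx = −[u'(x) v(x)]_0^5/2 + ∫_0^5/2 u'(x) v'(x) dx.
Thus ∫_0^5/2 u'(x) v'(x) dx = ∫_0^5/2 f(x) v(x) dx + [u'(x) v(x)]_0^5/2.
Choose V so that boundary terms are either known or forced to vanish.
Mixed BC: u(0) = 0 (Dirichlet) and u'(5/2) = 0 (Neumann). Define V = {v ∈ H^1(0, 5/2) : v(0) = 0}. Then [u' v]_0^5/2 = u'(5/2)·v(5/2) − u'(0)·0 = 0.
Weak formulation: find u (satisfying any essential BC) such that ∫_0^5/2 u'(x) v'(x) dx = ∫_0^5/2 f v dx for all v ∈ V (Dirichlet at 0 absorbed into V; the Neumann datum at x = 5/2 is zero, so no boundary term remains).
Substituting f(x) = sin(2*π*x), the right-hand side is ∫_0^5/2 (sin(2*π*x)) v dx.


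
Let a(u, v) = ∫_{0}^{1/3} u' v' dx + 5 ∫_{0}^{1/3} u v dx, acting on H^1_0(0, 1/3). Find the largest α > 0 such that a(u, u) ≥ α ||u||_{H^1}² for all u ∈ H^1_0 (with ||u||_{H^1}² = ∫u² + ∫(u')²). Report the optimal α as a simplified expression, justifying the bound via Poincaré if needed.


α = 1

Coercivity of a(·,·) on H^1_0(0, 1/3) means a(u, u) ≥ α ||u||_{H^1}² for every u ∈ H^1_0.
The interval has length L = 1/3, and Poincaré/coercivity depend only on L. Here a(u, u) = ∫(u')² + (5)·∫u².
Here c = 5 ≥ 1, so a(u,u) = ∫(u')² + c∫u² ≥ ∫(u')² + ∫u² = ||u||_{H^1}², i.e. α = 1 works. No larger α is possible: a(u,u) ≥ α||u||_{H^1}² means (1−α)∫(u')² ≥ (α−c)∫u², and for the modes u_n = sin(nπ(x−x₀)/L) (x₀ the left endpoint) one has ∫u_n²/∫(u_n')² = (L/(nπ))² → 0, so a(u_n,u_n)/||u_n||_{H^1}² → 1. Hence the optimal constant is α = 1.
Therefore α = 1.


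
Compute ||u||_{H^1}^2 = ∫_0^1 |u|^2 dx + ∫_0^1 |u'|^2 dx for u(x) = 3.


||u||_{H^1}^2 = 9

The H^1 norm (squared) on an interval (0, L) is
  ||u||_{H^1}^2 = ∫_0^L u(x)^2 dx + ∫_0^L u'(x)^2 dx.
Compute u'(x) = 0.
Then u(x)^2 = 9 and u'(x)^2 = 0.
Integrate each monomial from 0 to 1 using ∫_0^1 c·x^n dx = c·1^(n+1)/(n+1):
  ∫_0^1 u(x)^2 dx = ∫_0^1 (9) dx. Term by term:
    ∫_0^1 9 dx = 9.
  ∫_0^1 u'(x)^2 dx = ∫_0^1 (0) dx. Term by term:
    ∫_0^1 0 dx = 0.
Adding: ||u||_{H^1}^2 = 9 + 0 = 9.


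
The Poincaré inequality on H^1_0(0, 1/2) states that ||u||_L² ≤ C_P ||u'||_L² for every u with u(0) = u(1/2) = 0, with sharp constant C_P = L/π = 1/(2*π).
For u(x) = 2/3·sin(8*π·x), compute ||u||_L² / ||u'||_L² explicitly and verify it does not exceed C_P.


||u||_L² / ||u'||_L² = 1/(8*π) < C_P = 1/(2*π).

u(x) = 2/3·sin(8*π·x), so u'(x) = 16*π*cos(8*π*x)/3.
Writing u(x) = A·sin(kπx/L) with A = 2/3 and k = 4, use ∫_0^L sin²(kπx/L) dx = L/2 and ∫_0^L cos²(kπx/L) dx = L/2.
u² = 4/9·sin²(8*π·x) and (u')² = 256*π^2/9·cos²(8*π·x), and each of sin², cos² integrates to L/2 = 1/4 over (0, 1/2).
∫_0^1/2 u² dx = 1/9, so ||u||_L² = 1/3.
∫_0^1/2 (u')² dx = 64*π^2/9, so ||u'||_L² = 8*π/3.
Ratio ||u||_L² / ||u'||_L² = 1/(8*π).
Sharp Poincaré constant on H^1_0(0, 1/2) is C_P = L/π = 1/(2*π), achieved by sin(2*π·x).
This is the k = 4 harmonic; the ratio L/(kπ) is strictly less than C_P = L/π, consistent with the sharp inequality ||u||_L² ≤ C_P ||u'||_L².


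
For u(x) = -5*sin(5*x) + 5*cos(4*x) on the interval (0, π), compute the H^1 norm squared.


||u||_{H^1(0,π)}^2 = -8500/9 + 1075*π/2

u'(x) = -20*sin(4*x) - 25*cos(5*x).
Expand u² and (u')² and integrate term by term on (0, π), using: for integers n ≥ 1, ∫_0^π sin²(nx) dx = ∫_0^π cos²(nx) dx = π/2; for n ≠ n', ∫_0^π sin(nx)sin(n'x) dx = ∫_0^π cos(nx)cos(n'x) dx = 0; and by product-to-sum, ∫_0^π sin(nx)cos(n'x) dx = ½∫_0^π [sin((n+n')x) + sin((n−n')x)] dx, which is 0 when n+n' is even and 2n/(n²−n'²) when n+n' is odd (it need not vanish on (0, π)).
  u² squared terms: (-5)²·∫sin(5x)² dx = 25·π/2 = 25*π/2;  (5)²·∫cos(4x)² dx = 25·π/2 = 25*π/2.
  u² cross terms: 2·(-5)·(5)·∫sin(5x)·cos(4x) dx = -50·(10/9) = -500/9.
  So ∫_0^π u² dx = 25*π/2 + 25*π/2 − 500/9 = -500/9 + 25*π.
  (u')² squared terms: (-25)²·∫cos(5x)² dx = 625·π/2 = 625*π/2;  (-20)²·∫sin(4x)² dx = 400·π/2 = 200*π.
  (u')² cross terms: 2·(-25)·(-20)·∫cos(5x)·sin(4x) dx = 1000·(-8/9) = -8000/9.
  So ∫_0^π (u')² dx = 625*π/2 + 200*π − 8000/9 = -8000/9 + 1025*π/2.
||u||_{H^1}^2 = (-500/9 + 25*π) + (-8000/9 + 1025*π/2) = -8500/9 + 1075*π/2.


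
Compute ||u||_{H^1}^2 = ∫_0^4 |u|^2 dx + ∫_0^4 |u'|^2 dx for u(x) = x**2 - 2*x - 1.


||u||_{H^1}^2 = 324/5

The H^1 norm (squared) on an interval (0, L) is
  ||u||_{H^1}^2 = ∫_0^L u(x)^2 dx + ∫_0^L u'(x)^2 dx.
Compute u'(x) = 2*x - 2.
Then u(x)^2 = x**4 - 4*x**3 + 2*x**2 + 4*x + 1 and u'(x)^2 = 4*x**2 - 8*x + 4.
Integrate each monomial from 0 to 4 using ∫_0^4 c·x^n dx = c·4^(n+1)/(n+1):
  ∫_0^4 u(x)^2 dx = ∫_0^4 (x^4 - 4*x^3 + 2*x^2 + 4*x + 1) dx. Term by term:
    ∫_0^4 x^4 dx = 1024/5;  ∫_0^4 -4*x^3 dx = -256;  ∫_0^4 2*x^2 dx = 128/3;
    ∫_0^4 4*x dx = 32;  ∫_0^4 1 dx = 4.
  Sum: 1024/5 − 256 + 128/3 + 32 + 4 = 412/15.
  ∫_0^4 u'(x)^2 dx = ∫_0^4 (4*x^2 - 8*x + 4) dx. Term by term:
    ∫_0^4 4*x^2 dx = 256/3;  ∫_0^4 -8*x dx = -64;  ∫_0^4 4 dx = 16.
  Sum: 256/3 − 64 + 16 = 112/3.
Adding: ||u||_{H^1}^2 = 412/15 + 112/3 = 324/5.


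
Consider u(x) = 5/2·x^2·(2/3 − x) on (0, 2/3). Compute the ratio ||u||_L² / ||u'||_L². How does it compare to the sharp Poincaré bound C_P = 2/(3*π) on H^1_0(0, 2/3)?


||u||_L² / ||u'||_L² = sqrt(14)/21 < C_P = 2/(3*π).

u(x) = 5/2·x^2·(2/3 − x), so u'(x) = 5*x*(4 - 9*x)/6.
u(x) = 5/2·x^2·(2/3 − x) vanishes at x = 0 and x = 2/3, so u ∈ H^1_0(0, 2/3). Differentiate via the product rule and integrate the resulting polynomials term by term.
  ∫_0^2/3 u² dx = ∫_0^2/3 (25*x^6/4 - 25*x^5/3 + 25*x^4/9) dx. Term by term:
    ∫_0^2/3 25*x^6/4 dx = 800/15309;  ∫_0^2/3 -25*x^5/3 dx = -800/6561;  ∫_0^2/3 25*x^4/9 dx = 160/2187.
  Sum: 800/15309 − 800/6561 + 160/2187 = 160/45927.
  ∫_0^2/3 (u')² dx = ∫_0^2/3 (225*x^4/4 - 50*x^3 + 100*x^2/9) dx. Term by term:
    ∫_0^2/3 225*x^4/4 dx = 40/27;  ∫_0^2/3 -50*x^3 dx = -200/81;  ∫_0^2/3 100*x^2/9 dx = 800/729.
  Sum: 40/27 − 200/81 + 800/729 = 80/729.
∫_0^2/3 u² dx = 160/45927, so ||u||_L² = 4*sqrt(70)/567.
∫_0^2/3 (u')² dx = 80/729, so ||u'||_L² = 4*sqrt(5)/27.
Ratio ||u||_L² / ||u'||_L² = sqrt(14)/21.
Sharp Poincaré constant on H^1_0(0, 2/3) is C_P = L/π = 2/(3*π), achieved by sin(3*π/2·x).
A polynomial bump cannot attain the sharp Poincaré constant (only the first sine eigenfunction does), so the ratio is strictly less than C_P, consistent with ||u||_L² ≤ C_P ||u'||_L².


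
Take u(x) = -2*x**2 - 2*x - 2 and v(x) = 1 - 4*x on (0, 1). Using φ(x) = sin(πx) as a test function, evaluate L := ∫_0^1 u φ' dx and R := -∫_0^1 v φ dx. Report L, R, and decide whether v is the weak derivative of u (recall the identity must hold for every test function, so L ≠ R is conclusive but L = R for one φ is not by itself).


LHS = 8/π, RHS = 2/π. No, v is not the weak derivative of u.

u(x) = -2*x**2 - 2*x - 2, classical derivative u'(x) = -4*x - 2.
φ(x) = sin(πx), so φ'(x) = π*cos(π*x).
Note φ(0) = φ(1) = 0, so the boundary term u·φ vanishes.
LHS = ∫_0^1 u(x) φ'(x) dx = ∫_0^1 (-2*π*x^2*cos(π*x) - 2*π*x*cos(π*x) - 2*π*cos(π*x)) dx. Term by term:
  ∫_0^1 -2*π*cos(π*x) dx = 0;  ∫_0^1 -2*π*x*cos(π*x) dx = 4/π;  ∫_0^1 -2*π*x^2*cos(π*x) dx = 4/π.
Sum: 0 + 4/π + 4/π = 8/π.
So LHS = 8/π.
∫_0^1 v(x) φ(x) dx = ∫_0^1 (-4*x*sin(π*x) + sin(π*x)) dx. Term by term:
  ∫_0^1 -4*x*sin(π*x) dx = -4/π;  ∫_0^1 sin(π*x) dx = 2/π.
Sum: -4/π + 2/π = -2/π.
So RHS = -∫_0^1 v(x) φ(x) dx = 2/π.
LHS − RHS = 6/π ≠ 0, so the identity fails.
(For a valid weak derivative the identity must hold for EVERY test function, in particular this one. The failure shows v is NOT the weak derivative of u.)
Correct weak derivative would be u'(x) = -4*x - 2.


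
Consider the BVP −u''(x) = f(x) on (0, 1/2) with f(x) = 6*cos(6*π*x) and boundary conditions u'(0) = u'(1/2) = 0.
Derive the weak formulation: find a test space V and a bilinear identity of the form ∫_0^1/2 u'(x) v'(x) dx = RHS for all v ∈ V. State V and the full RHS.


V = H^1(0, 1/2) (no boundary constraint on v; u is determined up to an additive constant); weak form: ∫_0^1/2 u'v' dx = ∫_0^1/2 (6*cos(6*π*x)) v dx for all v ∈ V.

Multiply both sides by a test function v and integrate from 0 to 1/2:
  ∫_0^1/2 −u''(x) v(x) dx = ∫_0^1/2 f(x) v(x) dx.
Integrate the LHS by parts once:
  ∫_0^1/2 −u'' v dx = −[u'(x) v(x)]_0^1/2 + ∫_0^1/2 u'(x) v'(x) dx.
Thus ∫_0^1/2 u'(x) v'(x) dx = ∫_0^1/2 f(x) v(x) dx + [u'(x) v(x)]_0^1/2.
Choose V so that boundary terms are either known or forced to vanish.
u has homogeneous Neumann: u'(0) = u'(1/2) = 0. So [u' v]_0^1/2 = 0·v(1/2) − 0·v(0) = 0 for any v; take V = H^1(0, 1/2).
Weak formulation: find u (satisfying any essential BC) such that ∫_0^1/2 u'(x) v'(x) dx = ∫_0^1/2 f v dx for all v ∈ V (homogeneous Neumann, so boundary terms vanish).
Substituting f(x) = 6*cos(6*π*x), the right-hand side is ∫_0^1/2 (6*cos(6*π*x)) v dx.
Compatibility check (pure Neumann): taking v ≡ 1 ∈ V gives 0 = ∫_0^1/2 f dx + (0) − (0), i.e. ∫_0^1/2 f dx must equal u'(0) − u'(1/2) = 0. Indeed ∫_0^1/2 (6*cos(6*π*x)) dx = 0, so the data are compatible. The solution is then unique only up to an additive constant (fix it e.g. by requiring ∫_0^1/2 u dx = 0).


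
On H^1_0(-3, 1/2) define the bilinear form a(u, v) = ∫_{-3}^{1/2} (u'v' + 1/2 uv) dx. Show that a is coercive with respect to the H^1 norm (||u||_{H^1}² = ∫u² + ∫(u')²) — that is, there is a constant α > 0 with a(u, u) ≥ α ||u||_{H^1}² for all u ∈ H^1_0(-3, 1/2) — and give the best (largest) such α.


α = (49 + 8*π^2)/(2*(4*π^2 + 49))

Coercivity of a(·,·) on H^1_0(-3, 1/2) means a(u, u) ≥ α ||u||_{H^1}² for every u ∈ H^1_0.
The interval has length L = 7/2, and Poincaré/coercivity depend only on L. Here a(u, u) = ∫(u')² + (1/2)·∫u².
Here 0 < c = 1/2 < 1. The condition a(u,u) ≥ α||u||_{H^1}² reads (1−α)∫(u')² ≥ (α−c)∫u². Any admissible α is ≤ 1 (rapidly oscillating u have ∫u²/∫(u')² → 0), and α = 1 would force 0 ≥ (1−c)∫u², impossible since c < 1; so 1−α > 0. By the sharp Poincaré inequality on H^1_0 of an interval of length L, ∫(u')² ≥ (π/L)²∫u² with equality for the first sine mode sin(π(x−x₀)/L) (x₀ the left endpoint), so the inequality holds for all u iff (1−α)(π/L)² ≥ α − c, i.e. α ≤ ((π/L)² + c)/((π/L)² + 1) = (1 + c(L/π)²)/(1 + (L/π)²). With (π/L)² = 4*π^2/49 and c = 1/2, the largest admissible constant is α = ((π/L)² + c)/((π/L)² + 1).
Simplifying, α = (49 + 8*π^2)/(2*(4*π^2 + 49)).


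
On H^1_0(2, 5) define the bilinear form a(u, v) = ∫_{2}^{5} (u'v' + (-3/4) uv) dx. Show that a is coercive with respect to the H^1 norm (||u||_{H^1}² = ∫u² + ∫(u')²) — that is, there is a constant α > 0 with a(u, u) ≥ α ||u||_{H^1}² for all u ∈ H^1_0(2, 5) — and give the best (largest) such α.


α = (-27/4 + π^2)/(9 + π^2)

Coercivity of a(·,·) on H^1_0(2, 5) means a(u, u) ≥ α ||u||_{H^1}² for every u ∈ H^1_0.
The interval has length L = 3, and Poincaré/coercivity depend only on L. Here a(u, u) = ∫(u')² + (-3/4)·∫u².
Here c = -3/4 < 0 with |c| < (π/L)² = π^2/9, so coercivity still holds. The condition a(u,u) ≥ α||u||_{H^1}² reads (1−α)∫(u')² ≥ (α−c)∫u². Any admissible α is ≤ 1 (rapidly oscillating u have ∫u²/∫(u')² → 0), and α = 1 would force 0 ≥ (1−c)∫u², impossible since c < 1; so 1−α > 0. By the sharp Poincaré inequality on H^1_0 of an interval of length L, ∫(u')² ≥ (π/L)²∫u² with equality for the first sine mode sin(π(x−x₀)/L) (x₀ the left endpoint), so the inequality holds for all u iff (1−α)(π/L)² ≥ α − c, i.e. α ≤ ((π/L)² + c)/((π/L)² + 1) = (1 + c(L/π)²)/(1 + (L/π)²). (Direct route, valid since c ≤ 0: Poincaré gives c∫u² ≥ c(L/π)²∫(u')², so a(u,u) ≥ (1 + c(L/π)²)∫(u')², while ||u||_{H^1}² ≤ (1 + (L/π)²)∫(u')²; dividing yields the same α.) With (π/L)² = π^2/9 and c = -3/4, the largest admissible constant is α = ((π/L)² + c)/((π/L)² + 1).
Simplifying, α = (-27/4 + π^2)/(9 + π^2).


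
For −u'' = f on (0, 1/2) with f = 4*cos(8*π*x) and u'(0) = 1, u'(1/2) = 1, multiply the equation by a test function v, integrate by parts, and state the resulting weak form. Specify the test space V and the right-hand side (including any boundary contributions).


V = H^1(0, 1/2) (v unrestricted at boundary; u is determined up to an additive constant); weak form: ∫_0^1/2 u'v' dx = ∫_0^1/2 (4*cos(8*π*x)) v dx + v(1/2) − v(0) for all v ∈ V.

Multiply both sides by a test function v and integrate from 0 to 1/2:
  ∫_0^1/2 −u''(x) v(x) dx = ∫_0^1/2 f(x) v(x) dx.
Integrate the LHS by parts once:
  ∫_0^1/2 −u'' v dx = −[u'(x) v(x)]_0^1/2 + ∫_0^1/2 u'(x) v'(x) dx.
Thus ∫_0^1/2 u'(x) v'(x) dx = ∫_0^1/2 f(x) v(x) dx + [u'(x) v(x)]_0^1/2.
Choose V so that boundary terms are either known or forced to vanish.
u has inhomogeneous Neumann u'(0) = 1, u'(1/2) = 1. [u' v]_0^1/2 = (1)·v(1/2) − (1)·v(0) = v(1/2) − v(0). Take V = H^1(0, 1/2); boundary term becomes part of RHS.
Weak formulation: find u (satisfying any essential BC) such that ∫_0^1/2 u'(x) v'(x) dx = ∫_0^1/2 f v dx + v(1/2) − v(0) for all v ∈ V (Neumann data are natural BCs: they enter the RHS as boundary terms).
Substituting f(x) = 4*cos(8*π*x), the right-hand side is ∫_0^1/2 (4*cos(8*π*x)) v dx + v(1/2) − v(0).
Compatibility check (pure Neumann): taking v ≡ 1 ∈ V gives 0 = ∫_0^1/2 f dx + (1) − (1), i.e. ∫_0^1/2 f dx must equal u'(0) − u'(1/2) = 0. Indeed ∫_0^1/2 (4*cos(8*π*x)) dx = 0, so the data are compatible. The solution is then unique only up to an additive constant (fix it e.g. by requiring ∫_0^1/2 u dx = 0).


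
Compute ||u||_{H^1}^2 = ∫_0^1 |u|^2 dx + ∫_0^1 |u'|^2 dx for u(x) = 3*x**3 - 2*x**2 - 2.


||u||_{H^1}^2 = 51/7

The H^1 norm (squared) on an interval (0, L) is
  ||u||_{H^1}^2 = ∫_0^L u(x)^2 dx + ∫_0^L u'(x)^2 dx.
Compute u'(x) = 9*x**2 - 4*x.
Then u(x)^2 = 9*x**6 - 12*x**5 + 4*x**4 - 12*x**3 + 8*x**2 + 4 and u'(x)^2 = 81*x**4 - 72*x**3 + 16*x**2.
Integrate each monomial from 0 to 1 using ∫_0^1 c·x^n dx = c·1^(n+1)/(n+1):
  ∫_0^1 u(x)^2 dx = ∫_0^1 (9*x^6 - 12*x^5 + 4*x^4 - 12*x^3 + 8*x^2 + 4) dx. Term by term:
    ∫_0^1 9*x^6 dx = 9/7;  ∫_0^1 -12*x^5 dx = -2;  ∫_0^1 4*x^4 dx = 4/5;
    ∫_0^1 -12*x^3 dx = -3;  ∫_0^1 8*x^2 dx = 8/3;  ∫_0^1 4 dx = 4.
  Sum: 9/7 − 2 + 4/5 − 3 + 8/3 + 4 = 394/105.
  ∫_0^1 u'(x)^2 dx = ∫_0^1 (81*x^4 - 72*x^3 + 16*x^2) dx. Term by term:
    ∫_0^1 81*x^4 dx = 81/5;  ∫_0^1 -72*x^3 dx = -18;  ∫_0^1 16*x^2 dx = 16/3.
  Sum: 81/5 − 18 + 16/3 = 53/15.
Adding: ||u||_{H^1}^2 = 394/105 + 53/15 = 51/7.


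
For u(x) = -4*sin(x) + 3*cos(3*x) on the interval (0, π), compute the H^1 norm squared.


||u||_{H^1(0,π)}^2 = 61*π

u'(x) = -9*sin(3*x) - 4*cos(x).
Expand u² and (u')² and integrate term by term on (0, π), using: for integers n ≥ 1, ∫_0^π sin²(nx) dx = ∫_0^π cos²(nx) dx = π/2; for n ≠ n', ∫_0^π sin(nx)sin(n'x) dx = ∫_0^π cos(nx)cos(n'x) dx = 0; and by product-to-sum, ∫_0^π sin(nx)cos(n'x) dx = ½∫_0^π [sin((n+n')x) + sin((n−n')x)] dx, which is 0 when n+n' is even and 2n/(n²−n'²) when n+n' is odd (it need not vanish on (0, π)).
  u² squared terms: (-4)²·∫sin(x)² dx = 16·π/2 = 8*π;  (3)²·∫cos(3x)² dx = 9·π/2 = 9*π/2.
  u² cross terms: 2·(-4)·(3)·∫sin(x)·cos(3x) dx = -24·(0) = 0.
  So ∫_0^π u² dx = 8*π + 9*π/2 + 0 = 25*π/2.
  (u')² squared terms: (-9)²·∫sin(3x)² dx = 81·π/2 = 81*π/2;  (-4)²·∫cos(x)² dx = 16·π/2 = 8*π.
  (u')² cross terms: 2·(-9)·(-4)·∫sin(3x)·cos(x) dx = 72·(0) = 0.
  So ∫_0^π (u')² dx = 81*π/2 + 8*π + 0 = 97*π/2.
||u||_{H^1}^2 = (25*π/2) + (97*π/2) = 61*π.


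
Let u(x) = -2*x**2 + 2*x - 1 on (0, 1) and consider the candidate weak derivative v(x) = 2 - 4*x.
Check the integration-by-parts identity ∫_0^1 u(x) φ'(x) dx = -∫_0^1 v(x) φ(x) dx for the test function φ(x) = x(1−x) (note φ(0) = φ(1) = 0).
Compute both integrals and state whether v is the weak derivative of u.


LHS = 0, RHS = 0. Yes, v = u' weakly.

u(x) = -2*x**2 + 2*x - 1, classical derivative u'(x) = 2 - 4*x.
φ(x) = x(1−x), so φ'(x) = 1 - 2*x.
Note φ(0) = φ(1) = 0, so the boundary term u·φ vanishes.
LHS = ∫_0^1 u(x) φ'(x) dx = ∫_0^1 (4*x^3 - 6*x^2 + 4*x - 1) dx. Term by term:
  ∫_0^1 4*x^3 dx = 1;  ∫_0^1 -6*x^2 dx = -2;  ∫_0^1 4*x dx = 2;
  ∫_0^1 -1 dx = -1.
Sum: 1 − 2 + 2 − 1 = 0.
So LHS = 0.
∫_0^1 v(x) φ(x) dx = ∫_0^1 (4*x^3 - 6*x^2 + 2*x) dx. Term by term:
  ∫_0^1 4*x^3 dx = 1;  ∫_0^1 -6*x^2 dx = -2;  ∫_0^1 2*x dx = 1.
Sum: 1 − 2 + 1 = 0.
So RHS = -∫_0^1 v(x) φ(x) dx = 0.
LHS = RHS, so the identity holds for this test φ.
Moreover u is smooth here and v(x) = u'(x) = 2 - 4*x pointwise, so the identity holds for every test function. Hence v is the weak derivative of u.


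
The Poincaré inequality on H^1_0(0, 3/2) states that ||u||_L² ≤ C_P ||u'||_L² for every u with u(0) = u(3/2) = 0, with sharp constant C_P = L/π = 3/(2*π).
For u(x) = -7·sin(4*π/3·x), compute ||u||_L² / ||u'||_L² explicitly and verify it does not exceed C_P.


||u||_L² / ||u'||_L² = 3/(4*π) < C_P = 3/(2*π).

u(x) = -7·sin(4*π/3·x), so u'(x) = -28*π*cos(4*π*x/3)/3.
Writing u(x) = A·sin(kπx/L) with A = -7 and k = 2, use ∫_0^L sin²(kπx/L) dx = L/2 and ∫_0^L cos²(kπx/L) dx = L/2.
u² = 49·sin²(4*π/3·x) and (u')² = 784*π^2/9·cos²(4*π/3·x), and each of sin², cos² integrates to L/2 = 3/4 over (0, 3/2).
∫_0^3/2 u² dx = 147/4, so ||u||_L² = 7*sqrt(3)/2.
∫_0^3/2 (u')² dx = 196*π^2/3, so ||u'||_L² = 14*sqrt(3)*π/3.
Ratio ||u||_L² / ||u'||_L² = 3/(4*π).
Sharp Poincaré constant on H^1_0(0, 3/2) is C_P = L/π = 3/(2*π), achieved by sin(2*π/3·x).
This is the k = 2 harmonic; the ratio L/(kπ) is strictly less than C_P = L/π, consistent with the sharp inequality ||u||_L² ≤ C_P ||u'||_L².


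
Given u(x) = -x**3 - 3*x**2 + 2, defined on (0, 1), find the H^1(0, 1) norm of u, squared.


||u||_{H^1}^2 = 866/35

The H^1 norm (squared) on an interval (0, L) is
  ||u||_{H^1}^2 = ∫_0^L u(x)^2 dx + ∫_0^L u'(x)^2 dx.
Compute u'(x) = -3*x**2 - 6*x.
Then u(x)^2 = x**6 + 6*x**5 + 9*x**4 - 4*x**3 - 12*x**2 + 4 and u'(x)^2 = 9*x**4 + 36*x**3 + 36*x**2.
Integrate each monomial from 0 to 1 using ∫_0^1 c·x^n dx = c·1^(n+1)/(n+1):
  ∫_0^1 u(x)^2 dx = ∫_0^1 (x^6 + 6*x^5 + 9*x^4 - 4*x^3 - 12*x^2 + 4) dx. Term by term:
    ∫_0^1 x^6 dx = 1/7;  ∫_0^1 6*x^5 dx = 1;  ∫_0^1 9*x^4 dx = 9/5;
    ∫_0^1 -4*x^3 dx = -1;  ∫_0^1 -12*x^2 dx = -4;  ∫_0^1 4 dx = 4.
  Sum: 1/7 + 1 + 9/5 − 1 − 4 + 4 = 68/35.
  ∫_0^1 u'(x)^2 dx = ∫_0^1 (9*x^4 + 36*x^3 + 36*x^2) dx. Term by term:
    ∫_0^1 9*x^4 dx = 9/5;  ∫_0^1 36*x^3 dx = 9;  ∫_0^1 36*x^2 dx = 12.
  Sum: 9/5 + 9 + 12 = 114/5.
Adding: ||u||_{H^1}^2 = 68/35 + 114/5 = 866/35.


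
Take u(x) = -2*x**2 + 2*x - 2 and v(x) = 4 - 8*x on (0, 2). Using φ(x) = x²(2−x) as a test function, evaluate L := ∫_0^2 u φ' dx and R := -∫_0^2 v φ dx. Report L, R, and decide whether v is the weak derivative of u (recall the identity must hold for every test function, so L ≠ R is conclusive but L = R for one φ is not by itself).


LHS = 56/15, RHS = 112/15. No, v is not the weak derivative of u.

u(x) = -2*x**2 + 2*x - 2, classical derivative u'(x) = 2 - 4*x.
φ(x) = x²(2−x), so φ'(x) = x*(4 - 3*x).
Note φ(0) = φ(2) = 0, so the boundary term u·φ vanishes.
LHS = ∫_0^2 u(x) φ'(x) dx = ∫_0^2 (6*x^4 - 14*x^3 + 14*x^2 - 8*x) dx. Term by term:
  ∫_0^2 6*x^4 dx = 192/5;  ∫_0^2 -14*x^3 dx = -56;  ∫_0^2 14*x^2 dx = 112/3;
  ∫_0^2 -8*x dx = -16.
Sum: 192/5 − 56 + 112/3 − 16 = 56/15.
So LHS = 56/15.
∫_0^2 v(x) φ(x) dx = ∫_0^2 (8*x^4 - 20*x^3 + 8*x^2) dx. Term by term:
  ∫_0^2 8*x^4 dx = 256/5;  ∫_0^2 -20*x^3 dx = -80;  ∫_0^2 8*x^2 dx = 64/3.
Sum: 256/5 − 80 + 64/3 = -112/15.
So RHS = -∫_0^2 v(x) φ(x) dx = 112/15.
LHS − RHS = -56/15 ≠ 0, so the identity fails.
(For a valid weak derivative the identity must hold for EVERY test function, in particular this one. The failure shows v is NOT the weak derivative of u.)
Correct weak derivative would be u'(x) = 2 - 4*x.


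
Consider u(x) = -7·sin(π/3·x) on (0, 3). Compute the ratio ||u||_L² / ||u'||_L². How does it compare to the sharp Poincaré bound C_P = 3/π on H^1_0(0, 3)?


||u||_L² / ||u'||_L² = 3/π = C_P.

u(x) = -7·sin(π/3·x), so u'(x) = -7*π*cos(π*x/3)/3.
Writing u(x) = A·sin(kπx/L) with A = -7 and k = 1, use ∫_0^L sin²(kπx/L) dx = L/2 and ∫_0^L cos²(kπx/L) dx = L/2.
u² = 49·sin²(π/3·x) and (u')² = 49*π^2/9·cos²(π/3·x), and each of sin², cos² integrates to L/2 = 3/2 over (0, 3).
∫_0^3 u² dx = 147/2, so ||u||_L² = 7*sqrt(6)/2.
∫_0^3 (u')² dx = 49*π^2/6, so ||u'||_L² = 7*sqrt(6)*π/6.
Ratio ||u||_L² / ||u'||_L² = 3/π.
Sharp Poincaré constant on H^1_0(0, 3) is C_P = L/π = 3/π, achieved by sin(π/3·x).
This is the k = 1 eigenfunction (up to amplitude), so the ratio equals the sharp Poincaré constant exactly.
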